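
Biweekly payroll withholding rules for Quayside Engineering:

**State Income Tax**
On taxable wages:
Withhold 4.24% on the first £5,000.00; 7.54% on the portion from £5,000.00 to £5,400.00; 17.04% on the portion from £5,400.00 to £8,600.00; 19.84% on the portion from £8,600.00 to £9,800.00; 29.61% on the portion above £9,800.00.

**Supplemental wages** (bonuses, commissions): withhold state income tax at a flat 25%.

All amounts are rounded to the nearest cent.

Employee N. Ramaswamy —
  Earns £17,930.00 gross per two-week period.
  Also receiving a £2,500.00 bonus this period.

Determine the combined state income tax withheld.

£4,057.81

State Income Tax: taxable = £17,930.00
  £1,025.52 + 29.61% × (£17,930.00 − £9,800.00) = £1,025.52 + 29.61% × £8,130.00 = £3,432.81
Supplemental (25% flat on bonus): 25% × £2,500.00 = £625.00
Total state income tax: £3,432.81 + £625.00 = £4,057.81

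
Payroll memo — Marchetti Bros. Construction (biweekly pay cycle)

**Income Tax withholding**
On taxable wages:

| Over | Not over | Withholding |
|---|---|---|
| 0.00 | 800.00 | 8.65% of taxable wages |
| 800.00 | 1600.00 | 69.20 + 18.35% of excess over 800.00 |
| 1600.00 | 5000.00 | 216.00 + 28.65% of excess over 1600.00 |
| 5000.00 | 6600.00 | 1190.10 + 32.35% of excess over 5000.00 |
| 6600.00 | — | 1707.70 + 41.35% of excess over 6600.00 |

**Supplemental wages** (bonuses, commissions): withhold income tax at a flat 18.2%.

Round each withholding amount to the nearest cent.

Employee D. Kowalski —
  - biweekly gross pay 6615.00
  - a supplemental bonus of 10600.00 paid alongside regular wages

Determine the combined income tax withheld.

Income Tax: taxable = 6615.00
  1707.70 + 41.35% × (6615.00 − 6600.00) = 1707.70 + 41.35% × 15.00 = 1713.90
Supplemental (18.2% flat on bonus): 18.2% × 10600.00 = 1929.20
Total income tax: 1713.90 + 1929.20 = 3643.10

3643.10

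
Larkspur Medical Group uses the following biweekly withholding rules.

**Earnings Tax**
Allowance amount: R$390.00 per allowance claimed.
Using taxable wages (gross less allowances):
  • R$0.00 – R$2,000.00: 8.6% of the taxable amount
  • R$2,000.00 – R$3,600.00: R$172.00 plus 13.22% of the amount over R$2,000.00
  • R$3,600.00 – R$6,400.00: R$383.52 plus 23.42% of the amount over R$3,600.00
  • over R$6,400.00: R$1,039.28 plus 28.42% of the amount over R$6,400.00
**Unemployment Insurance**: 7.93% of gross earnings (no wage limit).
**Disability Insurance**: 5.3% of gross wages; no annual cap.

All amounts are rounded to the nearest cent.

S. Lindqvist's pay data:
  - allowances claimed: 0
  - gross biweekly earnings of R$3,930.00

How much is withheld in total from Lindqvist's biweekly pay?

R$980.75

Earnings Tax: taxable = R$3,930.00
  R$383.52 + 23.42% × (R$3,930.00 − R$3,600.00) = R$383.52 + 23.42% × R$330.00 = R$460.81
Unemployment Insurance: 7.93% × R$3,930.00 = R$311.65
Disability Insurance: 5.3% × R$3,930.00 = R$208.29
Total: R$460.81 + R$311.65 + R$208.29 = R$980.75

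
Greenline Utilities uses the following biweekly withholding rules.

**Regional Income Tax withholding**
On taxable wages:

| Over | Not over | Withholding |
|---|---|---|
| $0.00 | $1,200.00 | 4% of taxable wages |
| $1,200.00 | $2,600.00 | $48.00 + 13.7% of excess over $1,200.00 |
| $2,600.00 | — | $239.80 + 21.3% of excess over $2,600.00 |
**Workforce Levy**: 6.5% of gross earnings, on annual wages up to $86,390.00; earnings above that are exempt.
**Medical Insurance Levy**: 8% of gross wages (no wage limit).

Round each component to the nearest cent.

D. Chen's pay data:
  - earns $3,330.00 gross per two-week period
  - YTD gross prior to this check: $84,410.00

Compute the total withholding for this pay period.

$790.39

Regional Income Tax: taxable = $3,330.00
  $239.80 + 21.3% × ($3,330.00 − $2,600.00) = $239.80 + 21.3% × $730.00 = $395.29
Workforce Levy: cap $86,390.00 − YTD $84,410.00 = $1,980.00 subject; 6.5% × $1,980.00 = $128.70
Medical Insurance Levy: 8% × $3,330.00 = $266.40
Total: $395.29 + $128.70 + $266.40 = $790.39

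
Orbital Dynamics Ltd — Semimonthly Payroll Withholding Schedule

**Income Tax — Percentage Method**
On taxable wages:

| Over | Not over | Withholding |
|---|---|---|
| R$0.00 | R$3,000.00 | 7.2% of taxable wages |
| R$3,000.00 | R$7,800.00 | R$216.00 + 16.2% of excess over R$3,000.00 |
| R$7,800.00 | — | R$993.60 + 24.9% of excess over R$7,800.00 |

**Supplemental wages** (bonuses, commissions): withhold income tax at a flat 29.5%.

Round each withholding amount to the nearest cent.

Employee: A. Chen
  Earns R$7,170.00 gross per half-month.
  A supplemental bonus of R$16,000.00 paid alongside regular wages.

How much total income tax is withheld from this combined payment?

R$5,611.54

Income Tax: taxable = R$7,170.00
  R$216.00 + 16.2% × (R$7,170.00 − R$3,000.00) = R$216.00 + 16.2% × R$4,170.00 = R$891.54
Supplemental (29.5% flat on bonus): 29.5% × R$16,000.00 = R$4,720.00
Total income tax: R$891.54 + R$4,720.00 = R$5,611.54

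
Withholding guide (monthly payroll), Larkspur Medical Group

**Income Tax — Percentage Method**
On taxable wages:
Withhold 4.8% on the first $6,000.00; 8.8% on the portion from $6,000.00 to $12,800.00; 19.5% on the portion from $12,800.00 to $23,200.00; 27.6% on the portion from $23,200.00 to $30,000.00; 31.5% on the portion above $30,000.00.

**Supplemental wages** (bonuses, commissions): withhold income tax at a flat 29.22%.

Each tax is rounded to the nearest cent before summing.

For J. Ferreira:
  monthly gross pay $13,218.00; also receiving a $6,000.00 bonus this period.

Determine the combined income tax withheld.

$2,721.11

Income Tax: taxable = $13,218.00
  $886.40 + 19.5% × ($13,218.00 − $12,800.00) = $886.40 + 19.5% × $418.00 = $967.91
Supplemental (29.22% flat on bonus): 29.22% × $6,000.00 = $1,753.20
Total income tax: $967.91 + $1,753.20 = $2,721.11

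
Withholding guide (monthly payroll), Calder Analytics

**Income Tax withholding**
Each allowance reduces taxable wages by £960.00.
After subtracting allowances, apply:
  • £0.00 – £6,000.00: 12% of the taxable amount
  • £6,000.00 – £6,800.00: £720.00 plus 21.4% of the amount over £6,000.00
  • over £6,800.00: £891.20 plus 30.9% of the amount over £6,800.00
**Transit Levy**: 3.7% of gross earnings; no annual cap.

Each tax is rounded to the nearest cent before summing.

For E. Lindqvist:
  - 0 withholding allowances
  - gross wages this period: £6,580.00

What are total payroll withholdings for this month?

Income Tax: taxable = £6,580.00
  £720.00 + 21.4% × (£6,580.00 − £6,000.00) = £720.00 + 21.4% × £580.00 = £844.12
Transit Levy: 3.7% × £6,580.00 = £243.46
Total: £844.12 + £243.46 = £1,087.58

£1,087.58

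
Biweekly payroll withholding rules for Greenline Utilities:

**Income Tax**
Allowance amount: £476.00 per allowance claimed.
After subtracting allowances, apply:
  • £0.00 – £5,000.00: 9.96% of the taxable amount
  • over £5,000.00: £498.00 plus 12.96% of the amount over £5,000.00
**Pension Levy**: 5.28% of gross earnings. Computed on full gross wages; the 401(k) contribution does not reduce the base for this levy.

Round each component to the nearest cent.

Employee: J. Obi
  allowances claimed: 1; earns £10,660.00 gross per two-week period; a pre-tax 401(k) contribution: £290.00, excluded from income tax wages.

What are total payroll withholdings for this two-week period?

Income Tax: taxable = £10,660.00 − £290.00 − 1×£476.00 = £9,894.00
  £498.00 + 12.96% × (£9,894.00 − £5,000.00) = £498.00 + 12.96% × £4,894.00 = £1,132.26
Pension Levy: 5.28% × £10,660.00 = £562.85
Total: £1,132.26 + £562.85 = £1,695.11

£1,695.11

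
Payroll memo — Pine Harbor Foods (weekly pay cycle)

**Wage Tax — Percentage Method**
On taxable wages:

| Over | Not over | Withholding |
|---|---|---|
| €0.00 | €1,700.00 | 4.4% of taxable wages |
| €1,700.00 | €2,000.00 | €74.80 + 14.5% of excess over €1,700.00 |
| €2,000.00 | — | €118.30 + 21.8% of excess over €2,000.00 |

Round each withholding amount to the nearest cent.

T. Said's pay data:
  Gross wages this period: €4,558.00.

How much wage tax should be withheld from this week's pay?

Wage Tax: taxable = €4,558.00
  €118.30 + 21.8% × (€4,558.00 − €2,000.00) = €118.30 + 21.8% × €2,558.00 = €675.94

€675.94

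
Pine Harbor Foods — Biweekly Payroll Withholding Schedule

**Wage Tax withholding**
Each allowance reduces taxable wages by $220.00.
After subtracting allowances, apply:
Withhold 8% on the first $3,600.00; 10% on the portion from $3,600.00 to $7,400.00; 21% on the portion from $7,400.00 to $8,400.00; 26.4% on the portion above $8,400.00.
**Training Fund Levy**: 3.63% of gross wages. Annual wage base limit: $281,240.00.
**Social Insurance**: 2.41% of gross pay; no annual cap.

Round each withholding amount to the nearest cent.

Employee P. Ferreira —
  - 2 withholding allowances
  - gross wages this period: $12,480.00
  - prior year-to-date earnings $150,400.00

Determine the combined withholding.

Wage Tax: taxable = $12,480.00 − 2×$220.00 = $12,040.00
  $878.00 + 26.4% × ($12,040.00 − $8,400.00) = $878.00 + 26.4% × $3,640.00 = $1,838.96
Training Fund Levy: 3.63% × $12,480.00 = $453.02
Social Insurance: 2.41% × $12,480.00 = $300.77
Total: $1,838.96 + $453.02 + $300.77 = $2,592.75

$2,592.75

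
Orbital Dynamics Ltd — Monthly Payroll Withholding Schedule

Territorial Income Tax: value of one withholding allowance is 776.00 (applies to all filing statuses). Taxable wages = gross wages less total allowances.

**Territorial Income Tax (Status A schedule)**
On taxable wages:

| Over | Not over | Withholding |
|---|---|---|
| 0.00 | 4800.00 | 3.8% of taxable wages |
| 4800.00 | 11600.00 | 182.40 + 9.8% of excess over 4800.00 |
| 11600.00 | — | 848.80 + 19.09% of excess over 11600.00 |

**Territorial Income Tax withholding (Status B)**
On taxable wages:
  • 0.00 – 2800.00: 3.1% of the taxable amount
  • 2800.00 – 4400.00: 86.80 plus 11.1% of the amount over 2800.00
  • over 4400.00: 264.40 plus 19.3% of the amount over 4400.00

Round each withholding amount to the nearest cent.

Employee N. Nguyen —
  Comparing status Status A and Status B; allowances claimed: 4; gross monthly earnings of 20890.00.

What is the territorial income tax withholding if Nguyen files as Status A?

Territorial Income Tax (Status A): taxable = 20890.00 − 4×776.00 = 17786.00
  848.80 + 19.09% × (17786.00 − 11600.00) = 848.80 + 19.09% × 6186.00 = 2029.71

2029.71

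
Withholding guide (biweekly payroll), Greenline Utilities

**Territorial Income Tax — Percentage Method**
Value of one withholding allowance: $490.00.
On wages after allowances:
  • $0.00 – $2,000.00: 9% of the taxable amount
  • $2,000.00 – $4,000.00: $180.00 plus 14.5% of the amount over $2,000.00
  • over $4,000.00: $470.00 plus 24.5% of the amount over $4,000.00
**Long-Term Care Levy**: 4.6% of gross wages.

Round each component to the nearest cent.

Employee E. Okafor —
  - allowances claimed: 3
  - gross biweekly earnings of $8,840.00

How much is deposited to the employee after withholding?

Territorial Income Tax: taxable = $8,840.00 − 3×$490.00 = $7,370.00
  $470.00 + 24.5% × ($7,370.00 − $4,000.00) = $470.00 + 24.5% × $3,370.00 = $1,295.65
Long-Term Care Levy: 4.6% × $8,840.00 = $406.64
Total withheld: $1,295.65 + $406.64 = $1,702.29
Net pay: $8,840.00 − $1,702.29 = $7,137.71

$7,137.71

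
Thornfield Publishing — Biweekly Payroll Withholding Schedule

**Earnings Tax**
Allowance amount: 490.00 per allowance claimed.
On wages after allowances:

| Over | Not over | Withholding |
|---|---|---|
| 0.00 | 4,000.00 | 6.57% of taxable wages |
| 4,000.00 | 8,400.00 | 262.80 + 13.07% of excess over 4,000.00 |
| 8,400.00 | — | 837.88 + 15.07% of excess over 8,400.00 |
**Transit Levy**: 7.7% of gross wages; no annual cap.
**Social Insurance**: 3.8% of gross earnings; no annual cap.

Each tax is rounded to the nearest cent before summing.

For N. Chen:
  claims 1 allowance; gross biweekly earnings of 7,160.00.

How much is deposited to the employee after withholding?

5,724.83

Earnings Tax: taxable = 7,160.00 − 1×490.00 = 6,670.00
  262.80 + 13.07% × (6,670.00 − 4,000.00) = 262.80 + 13.07% × 2,670.00 = 611.77
Transit Levy: 7.7% × 7,160.00 = 551.32
Social Insurance: 3.8% × 7,160.00 = 272.08
Total withheld: 611.77 + 551.32 + 272.08 = 1,435.17
Net pay: 7,160.00 − 1,435.17 = 5,724.83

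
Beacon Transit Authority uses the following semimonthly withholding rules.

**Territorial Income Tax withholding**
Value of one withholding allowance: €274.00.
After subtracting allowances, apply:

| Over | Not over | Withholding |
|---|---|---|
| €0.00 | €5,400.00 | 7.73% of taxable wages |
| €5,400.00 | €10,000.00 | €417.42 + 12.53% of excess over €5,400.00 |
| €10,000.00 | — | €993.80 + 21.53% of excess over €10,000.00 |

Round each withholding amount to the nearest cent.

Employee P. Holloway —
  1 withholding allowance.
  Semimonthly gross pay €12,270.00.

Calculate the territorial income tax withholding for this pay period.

€1,423.54

Territorial Income Tax: taxable = €12,270.00 − 1×€274.00 = €11,996.00
  €993.80 + 21.53% × (€11,996.00 − €10,000.00) = €993.80 + 21.53% × €1,996.00 = €1,423.54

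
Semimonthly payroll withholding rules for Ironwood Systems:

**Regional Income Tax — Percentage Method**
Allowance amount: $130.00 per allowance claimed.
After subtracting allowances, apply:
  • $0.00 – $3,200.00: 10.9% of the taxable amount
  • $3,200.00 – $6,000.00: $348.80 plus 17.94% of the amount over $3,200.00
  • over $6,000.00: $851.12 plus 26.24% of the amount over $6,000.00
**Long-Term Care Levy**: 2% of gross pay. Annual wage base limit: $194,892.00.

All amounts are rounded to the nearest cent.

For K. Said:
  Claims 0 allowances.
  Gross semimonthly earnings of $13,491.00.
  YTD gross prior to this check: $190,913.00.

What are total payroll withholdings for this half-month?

Regional Income Tax: taxable = $13,491.00
  $851.12 + 26.24% × ($13,491.00 − $6,000.00) = $851.12 + 26.24% × $7,491.00 = $2,816.76
Long-Term Care Levy: cap $194,892.00 − YTD $190,913.00 = $3,979.00 subject; 2% × $3,979.00 = $79.58
Total: $2,816.76 + $79.58 = $2,896.34

$2,896.34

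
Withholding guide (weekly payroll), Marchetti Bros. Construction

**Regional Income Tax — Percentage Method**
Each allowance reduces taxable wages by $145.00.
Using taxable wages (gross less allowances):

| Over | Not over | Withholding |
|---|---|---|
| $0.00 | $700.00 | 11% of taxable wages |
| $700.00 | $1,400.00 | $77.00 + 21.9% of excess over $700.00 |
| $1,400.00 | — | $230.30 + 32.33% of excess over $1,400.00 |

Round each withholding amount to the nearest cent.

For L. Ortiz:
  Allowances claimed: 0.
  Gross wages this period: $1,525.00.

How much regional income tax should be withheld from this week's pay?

Regional Income Tax: taxable = $1,525.00
  $230.30 + 32.33% × ($1,525.00 − $1,400.00) = $230.30 + 32.33% × $125.00 = $270.71

$270.71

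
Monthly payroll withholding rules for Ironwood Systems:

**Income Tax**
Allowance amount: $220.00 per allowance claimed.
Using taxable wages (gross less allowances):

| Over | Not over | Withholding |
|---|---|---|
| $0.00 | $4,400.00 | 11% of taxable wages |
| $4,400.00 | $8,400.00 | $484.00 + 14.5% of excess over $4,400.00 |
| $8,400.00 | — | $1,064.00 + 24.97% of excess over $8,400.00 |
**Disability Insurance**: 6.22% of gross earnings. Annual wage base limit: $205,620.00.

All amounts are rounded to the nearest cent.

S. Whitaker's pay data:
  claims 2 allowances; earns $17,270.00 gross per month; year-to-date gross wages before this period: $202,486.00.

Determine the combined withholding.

Income Tax: taxable = $17,270.00 − 2×$220.00 = $16,830.00
  $1,064.00 + 24.97% × ($16,830.00 − $8,400.00) = $1,064.00 + 24.97% × $8,430.00 = $3,168.97
Disability Insurance: cap $205,620.00 − YTD $202,486.00 = $3,134.00 subject; 6.22% × $3,134.00 = $194.93
Total: $3,168.97 + $194.93 = $3,363.90

$3,363.90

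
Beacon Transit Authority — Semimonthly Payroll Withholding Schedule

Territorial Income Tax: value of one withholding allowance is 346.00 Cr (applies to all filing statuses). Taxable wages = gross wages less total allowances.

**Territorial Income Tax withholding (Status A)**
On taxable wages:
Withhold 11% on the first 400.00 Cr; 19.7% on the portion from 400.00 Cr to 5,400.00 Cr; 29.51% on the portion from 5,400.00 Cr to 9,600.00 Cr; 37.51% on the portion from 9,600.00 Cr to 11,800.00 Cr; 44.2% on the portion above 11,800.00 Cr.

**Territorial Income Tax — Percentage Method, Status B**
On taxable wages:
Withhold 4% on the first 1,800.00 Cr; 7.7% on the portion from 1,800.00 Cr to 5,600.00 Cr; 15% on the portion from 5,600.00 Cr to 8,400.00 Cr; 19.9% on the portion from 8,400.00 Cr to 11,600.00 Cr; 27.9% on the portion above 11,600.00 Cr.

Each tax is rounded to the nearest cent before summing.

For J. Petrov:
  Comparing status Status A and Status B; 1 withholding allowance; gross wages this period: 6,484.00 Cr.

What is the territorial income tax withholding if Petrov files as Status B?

Territorial Income Tax (Status B): taxable = 6,484.00 Cr − 1×346.00 Cr = 6,138.00 Cr
  364.60 Cr + 15% × (6,138.00 Cr − 5,600.00 Cr) = 364.60 Cr + 15% × 538.00 Cr = 445.30 Cr

445.30 Cr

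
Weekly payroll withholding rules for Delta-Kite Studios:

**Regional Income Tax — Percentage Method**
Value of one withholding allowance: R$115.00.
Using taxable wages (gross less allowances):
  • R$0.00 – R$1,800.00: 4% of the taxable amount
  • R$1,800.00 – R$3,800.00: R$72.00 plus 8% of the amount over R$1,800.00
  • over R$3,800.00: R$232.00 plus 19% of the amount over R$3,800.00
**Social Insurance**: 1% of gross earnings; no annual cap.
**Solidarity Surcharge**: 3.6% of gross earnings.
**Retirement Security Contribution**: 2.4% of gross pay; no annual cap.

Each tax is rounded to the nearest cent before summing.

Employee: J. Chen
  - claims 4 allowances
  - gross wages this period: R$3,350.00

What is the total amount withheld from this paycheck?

R$393.70

Regional Income Tax: taxable = R$3,350.00 − 4×R$115.00 = R$2,890.00
  R$72.00 + 8% × (R$2,890.00 − R$1,800.00) = R$72.00 + 8% × R$1,090.00 = R$159.20
Social Insurance: 1% × R$3,350.00 = R$33.50
Solidarity Surcharge: 3.6% × R$3,350.00 = R$120.60
Retirement Security Contribution: 2.4% × R$3,350.00 = R$80.40
Total: R$159.20 + R$33.50 + R$120.60 + R$80.40 = R$393.70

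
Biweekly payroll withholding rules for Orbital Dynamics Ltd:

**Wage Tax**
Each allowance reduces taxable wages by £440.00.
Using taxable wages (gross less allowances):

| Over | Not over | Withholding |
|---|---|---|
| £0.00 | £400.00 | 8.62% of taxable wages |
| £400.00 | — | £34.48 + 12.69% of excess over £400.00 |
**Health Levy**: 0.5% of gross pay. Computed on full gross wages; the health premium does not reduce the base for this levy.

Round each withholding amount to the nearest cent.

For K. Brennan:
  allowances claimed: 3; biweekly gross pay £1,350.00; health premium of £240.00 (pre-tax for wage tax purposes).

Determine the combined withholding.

£6.75

Wage Tax: taxable = £1,350.00 − £240.00 − 3×£440.00 = £-210.00
  Taxable ≤ 0 → £0.00
Health Levy: 0.5% × £1,350.00 = £6.75
Total: £0.00 + £6.75 = £6.75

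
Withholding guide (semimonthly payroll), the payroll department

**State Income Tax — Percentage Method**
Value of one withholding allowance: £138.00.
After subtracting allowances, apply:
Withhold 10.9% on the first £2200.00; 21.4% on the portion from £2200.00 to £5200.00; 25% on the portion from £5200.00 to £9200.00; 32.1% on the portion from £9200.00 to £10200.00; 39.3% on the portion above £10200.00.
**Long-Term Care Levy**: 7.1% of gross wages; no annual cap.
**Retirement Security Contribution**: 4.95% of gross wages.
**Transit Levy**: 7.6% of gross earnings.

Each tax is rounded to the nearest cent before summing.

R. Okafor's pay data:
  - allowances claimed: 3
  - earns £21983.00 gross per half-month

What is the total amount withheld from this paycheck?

State Income Tax: taxable = £21983.00 − 3×£138.00 = £21569.00
  £2202.80 + 39.3% × (£21569.00 − £10200.00) = £2202.80 + 39.3% × £11369.00 = £6670.82
Long-Term Care Levy: 7.1% × £21983.00 = £1560.79
Retirement Security Contribution: 4.95% × £21983.00 = £1088.16
Transit Levy: 7.6% × £21983.00 = £1670.71
Total: £6670.82 + £1560.79 + £1088.16 + £1670.71 = £10990.48

£10990.48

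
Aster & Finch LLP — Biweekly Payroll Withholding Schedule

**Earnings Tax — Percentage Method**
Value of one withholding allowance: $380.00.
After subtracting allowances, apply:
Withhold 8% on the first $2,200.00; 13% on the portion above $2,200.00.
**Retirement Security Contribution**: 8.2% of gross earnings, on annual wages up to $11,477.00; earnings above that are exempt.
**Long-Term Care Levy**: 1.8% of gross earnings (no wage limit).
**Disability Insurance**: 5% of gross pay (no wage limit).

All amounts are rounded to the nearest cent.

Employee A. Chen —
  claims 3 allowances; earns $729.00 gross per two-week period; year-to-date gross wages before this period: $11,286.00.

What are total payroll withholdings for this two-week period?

Earnings Tax: taxable = $729.00 − 3×$380.00 = $-411.00
  Taxable ≤ 0 → $0.00
Retirement Security Contribution: cap $11,477.00 − YTD $11,286.00 = $191.00 subject; 8.2% × $191.00 = $15.66
Long-Term Care Levy: 1.8% × $729.00 = $13.12
Disability Insurance: 5% × $729.00 = $36.45
Total: $0.00 + $15.66 + $13.12 + $36.45 = $65.23

$65.23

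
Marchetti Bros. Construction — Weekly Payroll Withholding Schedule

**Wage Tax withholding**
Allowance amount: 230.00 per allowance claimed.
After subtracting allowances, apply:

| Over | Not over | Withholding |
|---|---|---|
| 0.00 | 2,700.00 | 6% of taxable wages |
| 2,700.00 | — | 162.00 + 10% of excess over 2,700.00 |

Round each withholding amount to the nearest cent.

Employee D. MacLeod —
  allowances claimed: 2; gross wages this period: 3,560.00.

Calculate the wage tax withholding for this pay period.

202.00

Wage Tax: taxable = 3,560.00 − 2×230.00 = 3,100.00
  162.00 + 10% × (3,100.00 − 2,700.00) = 162.00 + 10% × 400.00 = 202.00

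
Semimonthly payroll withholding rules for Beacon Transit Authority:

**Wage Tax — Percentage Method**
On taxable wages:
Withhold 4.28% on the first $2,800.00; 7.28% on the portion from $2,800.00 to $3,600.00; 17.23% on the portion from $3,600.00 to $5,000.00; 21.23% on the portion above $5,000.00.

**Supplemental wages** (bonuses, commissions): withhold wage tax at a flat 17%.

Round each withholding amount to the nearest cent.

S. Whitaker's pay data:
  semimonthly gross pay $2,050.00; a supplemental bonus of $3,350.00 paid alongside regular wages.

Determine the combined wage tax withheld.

Wage Tax: taxable = $2,050.00
  4.28% × $2,050.00 = $87.74
Supplemental (17% flat on bonus): 17% × $3,350.00 = $569.50
Total wage tax: $87.74 + $569.50 = $657.24

$657.24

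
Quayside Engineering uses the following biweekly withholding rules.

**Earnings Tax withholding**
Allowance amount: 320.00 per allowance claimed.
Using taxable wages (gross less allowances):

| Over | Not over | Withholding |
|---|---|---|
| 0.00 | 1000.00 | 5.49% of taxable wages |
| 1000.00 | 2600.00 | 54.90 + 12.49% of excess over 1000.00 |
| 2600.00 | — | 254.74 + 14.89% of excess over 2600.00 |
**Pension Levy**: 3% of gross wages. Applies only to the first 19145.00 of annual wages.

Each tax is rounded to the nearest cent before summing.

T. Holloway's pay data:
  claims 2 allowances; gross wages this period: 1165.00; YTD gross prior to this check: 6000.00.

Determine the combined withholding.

63.77

Earnings Tax: taxable = 1165.00 − 2×320.00 = 525.00
  5.49% × 525.00 = 28.82
Pension Levy: 3% × 1165.00 = 34.95
Total: 28.82 + 34.95 = 63.77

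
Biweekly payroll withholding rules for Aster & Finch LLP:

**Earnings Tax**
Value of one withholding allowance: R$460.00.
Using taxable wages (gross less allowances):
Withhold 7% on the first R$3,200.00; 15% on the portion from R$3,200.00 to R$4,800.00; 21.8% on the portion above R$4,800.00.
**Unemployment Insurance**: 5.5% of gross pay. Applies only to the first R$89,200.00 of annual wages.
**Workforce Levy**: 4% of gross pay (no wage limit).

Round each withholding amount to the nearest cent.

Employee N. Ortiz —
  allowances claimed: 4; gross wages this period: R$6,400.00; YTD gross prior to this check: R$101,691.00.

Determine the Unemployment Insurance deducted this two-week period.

Unemployment Insurance: YTD R$101,691.00 ≥ cap R$89,200.00 → R$0.00

R$0.00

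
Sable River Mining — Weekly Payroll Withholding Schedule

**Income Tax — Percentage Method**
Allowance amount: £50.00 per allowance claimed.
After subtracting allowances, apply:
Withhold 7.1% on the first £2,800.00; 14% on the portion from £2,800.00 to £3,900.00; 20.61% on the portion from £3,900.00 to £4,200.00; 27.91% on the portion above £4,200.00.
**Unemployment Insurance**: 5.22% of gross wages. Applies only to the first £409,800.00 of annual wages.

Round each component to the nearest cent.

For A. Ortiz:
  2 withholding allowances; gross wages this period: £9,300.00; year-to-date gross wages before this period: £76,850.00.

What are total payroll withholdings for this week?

£2,295.59

Income Tax: taxable = £9,300.00 − 2×£50.00 = £9,200.00
  £414.63 + 27.91% × (£9,200.00 − £4,200.00) = £414.63 + 27.91% × £5,000.00 = £1,810.13
Unemployment Insurance: 5.22% × £9,300.00 = £485.46
Total: £1,810.13 + £485.46 = £2,295.59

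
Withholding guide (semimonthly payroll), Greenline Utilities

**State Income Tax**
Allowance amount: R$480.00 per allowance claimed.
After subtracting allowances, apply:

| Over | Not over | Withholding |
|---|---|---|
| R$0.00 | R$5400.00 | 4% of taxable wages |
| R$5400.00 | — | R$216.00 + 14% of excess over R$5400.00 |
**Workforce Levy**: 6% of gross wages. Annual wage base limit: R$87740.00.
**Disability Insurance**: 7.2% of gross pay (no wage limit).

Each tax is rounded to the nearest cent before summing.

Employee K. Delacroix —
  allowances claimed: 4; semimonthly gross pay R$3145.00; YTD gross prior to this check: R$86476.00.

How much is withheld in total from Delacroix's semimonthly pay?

State Income Tax: taxable = R$3145.00 − 4×R$480.00 = R$1225.00
  4% × R$1225.00 = R$49.00
Workforce Levy: cap R$87740.00 − YTD R$86476.00 = R$1264.00 subject; 6% × R$1264.00 = R$75.84
Disability Insurance: 7.2% × R$3145.00 = R$226.44
Total: R$49.00 + R$75.84 + R$226.44 = R$351.28

R$351.28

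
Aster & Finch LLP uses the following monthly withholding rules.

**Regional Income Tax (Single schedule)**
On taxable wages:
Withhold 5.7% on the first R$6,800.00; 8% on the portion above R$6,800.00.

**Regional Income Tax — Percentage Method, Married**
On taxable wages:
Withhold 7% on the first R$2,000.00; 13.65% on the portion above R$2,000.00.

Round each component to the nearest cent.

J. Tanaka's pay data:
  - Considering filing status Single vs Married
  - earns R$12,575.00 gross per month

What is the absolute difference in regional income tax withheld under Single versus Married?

R$733.89

Regional Income Tax (Single): taxable = R$12,575.00
  R$387.60 + 8% × (R$12,575.00 − R$6,800.00) = R$387.60 + 8% × R$5,775.00 = R$849.60
Regional Income Tax (Married): taxable = R$12,575.00
  R$140.00 + 13.65% × (R$12,575.00 − R$2,000.00) = R$140.00 + 13.65% × R$10,575.00 = R$1,583.49
Difference: |R$849.60 − R$1,583.49| = R$733.89 (higher under Married)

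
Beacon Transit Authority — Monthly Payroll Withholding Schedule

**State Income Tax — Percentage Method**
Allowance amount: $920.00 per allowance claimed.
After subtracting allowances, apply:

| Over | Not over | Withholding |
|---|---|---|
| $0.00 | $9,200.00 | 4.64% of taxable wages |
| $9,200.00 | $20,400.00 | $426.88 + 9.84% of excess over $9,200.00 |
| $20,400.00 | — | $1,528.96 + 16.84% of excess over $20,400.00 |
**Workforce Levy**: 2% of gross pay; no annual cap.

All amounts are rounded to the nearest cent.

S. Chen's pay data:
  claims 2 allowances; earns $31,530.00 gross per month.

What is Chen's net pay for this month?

$27,806.00

State Income Tax: taxable = $31,530.00 − 2×$920.00 = $29,690.00
  $1,528.96 + 16.84% × ($29,690.00 − $20,400.00) = $1,528.96 + 16.84% × $9,290.00 = $3,093.40
Workforce Levy: 2% × $31,530.00 = $630.60
Total withheld: $3,093.40 + $630.60 = $3,724.00
Net pay: $31,530.00 − $3,724.00 = $27,806.00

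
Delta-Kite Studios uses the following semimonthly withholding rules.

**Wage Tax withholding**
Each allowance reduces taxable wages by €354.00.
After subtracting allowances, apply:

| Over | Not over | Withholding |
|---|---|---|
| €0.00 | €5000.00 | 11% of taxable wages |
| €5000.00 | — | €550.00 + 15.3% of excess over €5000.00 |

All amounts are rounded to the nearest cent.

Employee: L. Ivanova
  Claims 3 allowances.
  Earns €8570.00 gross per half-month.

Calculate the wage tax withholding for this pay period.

Wage Tax: taxable = €8570.00 − 3×€354.00 = €7508.00
  €550.00 + 15.3% × (€7508.00 − €5000.00) = €550.00 + 15.3% × €2508.00 = €933.72

€933.72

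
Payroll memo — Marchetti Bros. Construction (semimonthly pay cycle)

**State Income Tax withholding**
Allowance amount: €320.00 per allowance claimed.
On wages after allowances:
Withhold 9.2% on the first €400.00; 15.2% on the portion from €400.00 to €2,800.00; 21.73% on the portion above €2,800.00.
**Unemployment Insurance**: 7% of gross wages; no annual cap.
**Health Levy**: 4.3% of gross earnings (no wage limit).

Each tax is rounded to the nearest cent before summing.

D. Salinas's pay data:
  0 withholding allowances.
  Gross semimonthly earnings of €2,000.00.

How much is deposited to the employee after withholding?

State Income Tax: taxable = €2,000.00
  €36.80 + 15.2% × (€2,000.00 − €400.00) = €36.80 + 15.2% × €1,600.00 = €280.00
Unemployment Insurance: 7% × €2,000.00 = €140.00
Health Levy: 4.3% × €2,000.00 = €86.00
Total withheld: €280.00 + €140.00 + €86.00 = €506.00
Net pay: €2,000.00 − €506.00 = €1,494.00

€1,494.00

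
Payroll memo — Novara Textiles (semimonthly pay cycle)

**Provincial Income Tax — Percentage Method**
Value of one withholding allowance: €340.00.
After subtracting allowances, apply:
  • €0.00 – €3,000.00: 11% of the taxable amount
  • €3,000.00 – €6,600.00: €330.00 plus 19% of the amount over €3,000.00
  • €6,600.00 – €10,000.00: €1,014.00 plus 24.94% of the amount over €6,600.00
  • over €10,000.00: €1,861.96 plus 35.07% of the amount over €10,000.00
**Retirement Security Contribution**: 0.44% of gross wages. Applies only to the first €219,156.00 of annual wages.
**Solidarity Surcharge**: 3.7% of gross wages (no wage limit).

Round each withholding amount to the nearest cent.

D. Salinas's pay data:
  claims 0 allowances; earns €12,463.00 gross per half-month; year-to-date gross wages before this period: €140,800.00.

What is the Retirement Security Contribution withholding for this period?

Retirement Security Contribution: 0.44% × €12,463.00 = €54.84

€54.84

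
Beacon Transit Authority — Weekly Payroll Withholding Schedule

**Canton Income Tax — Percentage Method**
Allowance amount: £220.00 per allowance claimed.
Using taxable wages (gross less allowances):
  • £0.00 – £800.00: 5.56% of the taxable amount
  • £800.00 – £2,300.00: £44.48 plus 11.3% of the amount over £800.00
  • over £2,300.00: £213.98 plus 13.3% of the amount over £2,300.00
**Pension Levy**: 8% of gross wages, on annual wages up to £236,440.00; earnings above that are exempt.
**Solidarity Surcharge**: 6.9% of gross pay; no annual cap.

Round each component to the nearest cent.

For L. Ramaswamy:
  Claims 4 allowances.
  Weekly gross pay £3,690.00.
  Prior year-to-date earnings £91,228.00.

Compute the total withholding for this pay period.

Canton Income Tax: taxable = £3,690.00 − 4×£220.00 = £2,810.00
  £213.98 + 13.3% × (£2,810.00 − £2,300.00) = £213.98 + 13.3% × £510.00 = £281.81
Pension Levy: 8% × £3,690.00 = £295.20
Solidarity Surcharge: 6.9% × £3,690.00 = £254.61
Total: £281.81 + £295.20 + £254.61 = £831.62

£831.62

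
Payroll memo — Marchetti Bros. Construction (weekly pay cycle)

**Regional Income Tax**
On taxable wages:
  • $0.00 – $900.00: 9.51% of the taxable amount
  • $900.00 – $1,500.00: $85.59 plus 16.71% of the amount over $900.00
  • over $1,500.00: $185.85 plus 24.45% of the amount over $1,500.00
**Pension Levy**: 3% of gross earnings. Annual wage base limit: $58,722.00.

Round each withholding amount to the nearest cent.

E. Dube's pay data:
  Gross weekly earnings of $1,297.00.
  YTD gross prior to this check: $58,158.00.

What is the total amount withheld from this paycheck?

$168.85

Regional Income Tax: taxable = $1,297.00
  $85.59 + 16.71% × ($1,297.00 − $900.00) = $85.59 + 16.71% × $397.00 = $151.93
Pension Levy: cap $58,722.00 − YTD $58,158.00 = $564.00 subject; 3% × $564.00 = $16.92
Total: $151.93 + $16.92 = $168.85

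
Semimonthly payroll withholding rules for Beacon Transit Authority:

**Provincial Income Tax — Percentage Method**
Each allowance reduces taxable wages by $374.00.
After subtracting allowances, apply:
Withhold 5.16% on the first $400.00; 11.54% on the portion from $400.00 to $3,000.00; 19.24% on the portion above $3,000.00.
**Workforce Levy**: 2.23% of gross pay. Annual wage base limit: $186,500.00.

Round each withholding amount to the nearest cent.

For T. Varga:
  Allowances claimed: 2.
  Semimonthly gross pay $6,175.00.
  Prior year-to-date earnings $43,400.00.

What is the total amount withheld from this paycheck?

$925.33

Provincial Income Tax: taxable = $6,175.00 − 2×$374.00 = $5,427.00
  $320.68 + 19.24% × ($5,427.00 − $3,000.00) = $320.68 + 19.24% × $2,427.00 = $787.63
Workforce Levy: 2.23% × $6,175.00 = $137.70
Total: $787.63 + $137.70 = $925.33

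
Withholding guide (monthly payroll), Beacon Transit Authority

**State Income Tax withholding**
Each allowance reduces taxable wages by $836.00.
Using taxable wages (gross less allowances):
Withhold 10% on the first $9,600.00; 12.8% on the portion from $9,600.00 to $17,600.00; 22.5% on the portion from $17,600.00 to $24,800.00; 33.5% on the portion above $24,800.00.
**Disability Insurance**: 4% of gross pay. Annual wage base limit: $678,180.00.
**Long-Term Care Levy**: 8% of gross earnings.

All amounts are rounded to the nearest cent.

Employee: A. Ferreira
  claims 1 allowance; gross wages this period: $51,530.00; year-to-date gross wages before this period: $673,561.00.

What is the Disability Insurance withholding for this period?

Disability Insurance: cap $678,180.00 − YTD $673,561.00 = $4,619.00 subject; 4% × $4,619.00 = $184.76

$184.76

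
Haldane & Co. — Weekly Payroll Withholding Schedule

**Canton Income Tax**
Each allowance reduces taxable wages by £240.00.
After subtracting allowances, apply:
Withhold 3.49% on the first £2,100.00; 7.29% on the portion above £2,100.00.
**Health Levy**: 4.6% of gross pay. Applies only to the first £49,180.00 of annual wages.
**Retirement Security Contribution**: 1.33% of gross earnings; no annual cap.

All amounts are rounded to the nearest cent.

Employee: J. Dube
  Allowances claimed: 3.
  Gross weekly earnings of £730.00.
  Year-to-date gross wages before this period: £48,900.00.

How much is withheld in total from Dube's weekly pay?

Canton Income Tax: taxable = £730.00 − 3×£240.00 = £10.00
  3.49% × £10.00 = £0.35
Health Levy: cap £49,180.00 − YTD £48,900.00 = £280.00 subject; 4.6% × £280.00 = £12.88
Retirement Security Contribution: 1.33% × £730.00 = £9.71
Total: £0.35 + £12.88 + £9.71 = £22.94

£22.94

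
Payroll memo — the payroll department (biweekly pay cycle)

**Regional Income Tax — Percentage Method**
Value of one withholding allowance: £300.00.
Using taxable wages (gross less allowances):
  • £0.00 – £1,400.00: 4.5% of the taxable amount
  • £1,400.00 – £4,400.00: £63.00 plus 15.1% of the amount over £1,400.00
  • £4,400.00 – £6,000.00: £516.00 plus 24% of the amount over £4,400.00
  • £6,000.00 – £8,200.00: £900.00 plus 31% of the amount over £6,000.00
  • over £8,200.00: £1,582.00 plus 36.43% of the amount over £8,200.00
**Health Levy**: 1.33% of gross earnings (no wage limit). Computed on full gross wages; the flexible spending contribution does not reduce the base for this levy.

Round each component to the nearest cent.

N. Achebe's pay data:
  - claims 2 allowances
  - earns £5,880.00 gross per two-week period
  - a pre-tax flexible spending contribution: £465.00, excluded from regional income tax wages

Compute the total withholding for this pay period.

£693.80

Regional Income Tax: taxable = £5,880.00 − £465.00 − 2×£300.00 = £4,815.00
  £516.00 + 24% × (£4,815.00 − £4,400.00) = £516.00 + 24% × £415.00 = £615.60
Health Levy: 1.33% × £5,880.00 = £78.20
Total: £615.60 + £78.20 = £693.80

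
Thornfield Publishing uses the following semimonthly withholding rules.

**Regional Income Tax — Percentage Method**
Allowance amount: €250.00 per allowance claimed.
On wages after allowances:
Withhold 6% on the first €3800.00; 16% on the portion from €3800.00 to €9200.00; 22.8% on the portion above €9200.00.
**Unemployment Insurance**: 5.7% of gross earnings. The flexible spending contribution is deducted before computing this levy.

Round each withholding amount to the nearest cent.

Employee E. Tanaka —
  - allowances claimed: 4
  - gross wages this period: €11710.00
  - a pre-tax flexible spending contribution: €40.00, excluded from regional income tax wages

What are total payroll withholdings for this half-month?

Regional Income Tax: taxable = €11710.00 − €40.00 − 4×€250.00 = €10670.00
  €1092.00 + 22.8% × (€10670.00 − €9200.00) = €1092.00 + 22.8% × €1470.00 = €1427.16
Unemployment Insurance: 5.7% × €11670.00 = €665.19
Total: €1427.16 + €665.19 = €2092.35

€2092.35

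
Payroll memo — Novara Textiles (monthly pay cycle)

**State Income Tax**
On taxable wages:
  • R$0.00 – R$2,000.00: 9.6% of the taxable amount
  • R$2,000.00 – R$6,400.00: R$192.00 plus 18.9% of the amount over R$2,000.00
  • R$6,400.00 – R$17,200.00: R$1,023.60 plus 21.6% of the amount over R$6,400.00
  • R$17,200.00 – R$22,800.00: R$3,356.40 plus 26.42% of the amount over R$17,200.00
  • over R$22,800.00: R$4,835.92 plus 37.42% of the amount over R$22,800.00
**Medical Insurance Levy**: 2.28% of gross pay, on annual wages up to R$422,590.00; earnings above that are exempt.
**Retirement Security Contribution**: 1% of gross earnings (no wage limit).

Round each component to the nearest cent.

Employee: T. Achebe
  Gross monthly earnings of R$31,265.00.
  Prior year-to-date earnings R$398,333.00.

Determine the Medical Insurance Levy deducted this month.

R$553.06

Medical Insurance Levy: cap R$422,590.00 − YTD R$398,333.00 = R$24,257.00 subject; 2.28% × R$24,257.00 = R$553.06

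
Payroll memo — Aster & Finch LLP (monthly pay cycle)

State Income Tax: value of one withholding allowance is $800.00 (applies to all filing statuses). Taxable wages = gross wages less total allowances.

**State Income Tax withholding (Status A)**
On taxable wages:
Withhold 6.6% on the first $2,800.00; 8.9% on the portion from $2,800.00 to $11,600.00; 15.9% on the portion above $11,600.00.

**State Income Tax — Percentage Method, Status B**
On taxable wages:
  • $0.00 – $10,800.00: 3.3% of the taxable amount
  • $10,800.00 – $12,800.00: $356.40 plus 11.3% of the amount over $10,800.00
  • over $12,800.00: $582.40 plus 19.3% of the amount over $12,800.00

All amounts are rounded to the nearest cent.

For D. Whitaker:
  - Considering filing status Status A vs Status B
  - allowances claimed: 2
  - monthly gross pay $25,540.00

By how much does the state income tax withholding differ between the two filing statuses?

State Income Tax (Status A): taxable = $25,540.00 − 2×$800.00 = $23,940.00
  $968.00 + 15.9% × ($23,940.00 − $11,600.00) = $968.00 + 15.9% × $12,340.00 = $2,930.06
State Income Tax (Status B): taxable = $25,540.00 − 2×$800.00 = $23,940.00
  $582.40 + 19.3% × ($23,940.00 − $12,800.00) = $582.40 + 19.3% × $11,140.00 = $2,732.42
Difference: |$2,930.06 − $2,732.42| = $197.64 (higher under Status A)

$197.64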